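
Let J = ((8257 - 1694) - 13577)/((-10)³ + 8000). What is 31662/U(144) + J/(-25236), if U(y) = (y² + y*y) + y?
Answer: 924842513/1215534000 ≈ 0.76085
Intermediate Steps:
U(y) = y + 2*y² (U(y) = (y² + y²) + y = 2*y² + y = y + 2*y²)
J = -501/500 (J = (6563 - 13577)/(-1000 + 8000) = -7014/7000 = -7014*1/7000 = -501/500 ≈ -1.0020)
31662/U(144) + J/(-25236) = 31662/((144*(1 + 2*144))) - 501/500/(-25236) = 31662/((144*(1 + 288))) - 501/500*(-1/25236) = 31662/((144*289)) + 167/4206000 = 31662/41616 + 167/4206000 = 31662*(1/41616) + 167/4206000 = 1759/2312 + 167/4206000 = 924842513/1215534000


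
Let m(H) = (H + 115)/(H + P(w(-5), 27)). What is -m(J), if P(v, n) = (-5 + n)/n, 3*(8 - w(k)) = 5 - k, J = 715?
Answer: -22410/19327 ≈ -1.1595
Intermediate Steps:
w(k) = 19/3 + k/3 (w(k) = 8 - (5 - k)/3 = 8 + (-5/3 + k/3) = 19/3 + k/3)
m(H) = (115 + H)/(22/27 + H) (m(H) = (H + 115)/(H + (-5 + 27)/27) = (115 + H)/(H + (1/27)*22) = (115 + H)/(H + 22/27) = (115 + H)/(22/27 + H))
-m(J) = -27*(115 + 715)/(22 + 27*715) = -27*830/(22 + 19305) = -27*830/19327 = -1*22410/19327 = -22410/19327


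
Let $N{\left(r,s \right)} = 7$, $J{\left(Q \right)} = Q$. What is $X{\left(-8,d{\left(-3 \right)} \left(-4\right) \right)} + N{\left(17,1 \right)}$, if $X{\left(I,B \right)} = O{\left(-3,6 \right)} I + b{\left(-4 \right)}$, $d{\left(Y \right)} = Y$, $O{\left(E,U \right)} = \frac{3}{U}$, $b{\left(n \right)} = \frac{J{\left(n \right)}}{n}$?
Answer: $4$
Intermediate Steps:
$b{\left(n \right)} = 1$ ($b{\left(n \right)} = \frac{n}{n} = 1$)
$X{\left(I,B \right)} = 1 + \frac{I}{2}$ ($X{\left(I,B \right)} = \frac{3}{6} I + 1 = 3 \cdot \frac{1}{6} I + 1 = \frac{I}{2} + 1 = 1 + \frac{I}{2}$)
$X{\left(-8,d{\left(-3 \right)} \left(-4\right) \right)} + N{\left(17,1 \right)} = \left(1 + \frac{1}{2} \left(-8\right)\right) + 7 = \left(1 - 4\right) + 7 = -3 + 7 = 4$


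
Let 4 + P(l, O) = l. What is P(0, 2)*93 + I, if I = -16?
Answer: -388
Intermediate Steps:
P(l, O) = -4 + l
P(0, 2)*93 + I = (-4 + 0)*93 - 16 = -4*93 - 16 = -372 - 16 = -388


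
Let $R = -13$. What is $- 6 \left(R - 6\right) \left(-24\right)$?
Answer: $-2736$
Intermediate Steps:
$- 6 \left(R - 6\right) \left(-24\right) = - 6 \left(-13 - 6\right) \left(-24\right) = \left(-6\right) \left(-19\right) \left(-24\right) = 114 \left(-24\right) = -2736$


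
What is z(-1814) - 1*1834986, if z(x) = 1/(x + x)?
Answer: -6657329209/3628 ≈ -1.8350e+6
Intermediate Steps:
z(x) = 1/(2*x)
z(-1814) - 1*1834986 = (½)/(-1814) - 1*1834986 = (½)*(-1/1814) - 1834986 = -1/3628 - 1834986 = -6657329209/3628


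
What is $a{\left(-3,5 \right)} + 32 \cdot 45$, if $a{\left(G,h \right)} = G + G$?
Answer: $1434$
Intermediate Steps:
$a{\left(G,h \right)} = 2 G$
$a{\left(-3,5 \right)} + 32 \cdot 45 = 2 \left(-3\right) + 32 \cdot 45 = -6 + 1440 = 1434$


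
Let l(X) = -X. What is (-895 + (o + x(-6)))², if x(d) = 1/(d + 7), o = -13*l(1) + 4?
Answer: 769129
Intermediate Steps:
o = 17 (o = -(-13) + 4 = -13*(-1) + 4 = 13 + 4 = 17)
x(d) = 1/(7 + d)
(-895 + (o + x(-6)))² = (-895 + (17 + 1/(7 - 6)))² = (-895 + (17 + 1/1))² = (-895 + (17 + 1))² = (-895 + 18)² = (-877)² = 769129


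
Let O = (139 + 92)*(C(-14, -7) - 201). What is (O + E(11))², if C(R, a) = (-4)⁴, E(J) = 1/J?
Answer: 19531739536/121 ≈ 1.6142e+8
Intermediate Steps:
E(J) = 1/J
C(R, a) = 256
O = 12705 (O = (139 + 92)*(256 - 201) = 231*55 = 12705)
(O + E(11))² = (12705 + 1/11)² = (139756/11)² = 19531739536/121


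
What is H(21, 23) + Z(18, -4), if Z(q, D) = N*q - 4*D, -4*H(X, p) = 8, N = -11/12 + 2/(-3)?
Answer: -29/2 ≈ -14.500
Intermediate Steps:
N = -19/12 (N = -11*1/12 + 2*(-⅓) = -11/12 - ⅔ = -19/12 ≈ -1.5833)
H(X, p) = -2 (H(X, p) = -¼*8 = -2)
Z(q, D) = -4*D - 19*q/12 (Z(q, D) = -19*q/12 - 4*D = -4*D - 19*q/12)
H(21, 23) + Z(18, -4) = -2 + (-4*(-4) - 19/12*18) = -2 + (16 - 57/2) = -2 - 25/2 = -29/2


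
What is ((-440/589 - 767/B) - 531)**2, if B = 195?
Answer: 22398790045696/78057225 ≈ 2.8695e+5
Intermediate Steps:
((-440/589 - 767/B) - 531)**2 = ((-440/589 - 767/195) - 531)**2 = ((-440*1/589 - 767*1/195) - 531)**2 = ((-440/589 - 59/15) - 531)**2 = (-41351/8835 - 531)**2 = (-4732736/8835)**2 = 22398790045696/78057225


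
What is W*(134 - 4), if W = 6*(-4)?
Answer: -3120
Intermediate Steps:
W = -24
W*(134 - 4) = -24*(134 - 4) = -24*130 = -3120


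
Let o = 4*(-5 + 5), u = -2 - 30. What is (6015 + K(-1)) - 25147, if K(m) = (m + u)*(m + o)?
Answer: -19099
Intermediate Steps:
u = -32
o = 0 (o = 4*0 = 0)
K(m) = m*(-32 + m) (K(m) = (m - 32)*(m + 0) = (-32 + m)*m = m*(-32 + m))
(6015 + K(-1)) - 25147 = (6015 - (-32 - 1)) - 25147 = (6015 - 1*(-33)) - 25147 = (6015 + 33) - 25147 = 6048 - 25147 = -19099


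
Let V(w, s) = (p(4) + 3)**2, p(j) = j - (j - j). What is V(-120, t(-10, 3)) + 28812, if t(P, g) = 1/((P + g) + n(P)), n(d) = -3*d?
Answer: 28861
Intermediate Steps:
p(j) = j (p(j) = j - 1*0 = j + 0 = j)
t(P, g) = 1/(g - 2*P) (t(P, g) = 1/((P + g) - 3*P) = 1/(g - 2*P))
V(w, s) = 49 (V(w, s) = (4 + 3)**2 = 7**2 = 49)
V(-120, t(-10, 3)) + 28812 = 49 + 28812 = 28861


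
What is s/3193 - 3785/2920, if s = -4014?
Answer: -4761277/1864712 ≈ -2.5534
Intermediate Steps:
s/3193 - 3785/2920 = -4014/3193 - 3785/2920 = -4014*1/3193 - 3785*1/2920 = -4014/3193 - 757/584 = -4761277/1864712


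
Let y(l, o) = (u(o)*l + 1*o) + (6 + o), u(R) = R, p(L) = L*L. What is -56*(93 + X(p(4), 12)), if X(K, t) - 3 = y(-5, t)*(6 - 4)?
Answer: -2016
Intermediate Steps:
p(L) = L²
y(l, o) = 6 + 2*o + l*o (y(l, o) = (o*l + 1*o) + (6 + o) = (l*o + o) + (6 + o) = (o + l*o) + (6 + o) = 6 + 2*o + l*o)
X(K, t) = 15 - 6*t (X(K, t) = 3 + (6 + 2*t - 5*t)*(6 - 4) = 3 + (6 - 3*t)*2 = 3 + (12 - 6*t) = 15 - 6*t)
-56*(93 + X(p(4), 12)) = -56*(93 + (15 - 6*12)) = -56*(93 + (15 - 72)) = -56*(93 - 57) = -56*36 = -2016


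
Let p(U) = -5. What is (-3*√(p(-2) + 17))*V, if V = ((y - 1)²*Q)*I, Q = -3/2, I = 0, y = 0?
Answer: 0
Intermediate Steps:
Q = -3/2 (Q = -3*½ = -3/2 ≈ -1.5000)
V = 0 (V = ((0 - 1)²*(-3/2))*0 = ((-1)²*(-3/2))*0 = (1*(-3/2))*0 = -3/2*0 = 0)
(-3*√(p(-2) + 17))*V = -3*√(-5 + 17)*0 = -6*√3*0 = 0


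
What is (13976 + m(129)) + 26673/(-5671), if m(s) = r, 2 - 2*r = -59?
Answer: 158808377/11342 ≈ 14002.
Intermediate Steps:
r = 61/2 (r = 1 - 1/2*(-59) = 1 + 59/2 = 61/2 ≈ 30.500)
m(s) = 61/2
(13976 + m(129)) + 26673/(-5671) = (13976 + 61/2) + 26673/(-5671) = 28013/2 + 26673*(-1/5671) = 28013/2 - 26673/5671 = 158808377/11342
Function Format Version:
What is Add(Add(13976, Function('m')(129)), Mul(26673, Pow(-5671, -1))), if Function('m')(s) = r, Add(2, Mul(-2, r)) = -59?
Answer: Rational(158808377, 11342) ≈ 14002.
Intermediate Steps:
r = Rational(61, 2) (r = Add(1, Mul(Rational(-1, 2), -59)) = Add(1, Rational(59, 2)) = Rational(61, 2) ≈ 30.500)
Function('m')(s) = Rational(61, 2)
Add(Add(13976, Function('m')(129)), Mul(26673, Pow(-5671, -1))) = Add(Add(13976, Rational(61, 2)), Mul(26673, Pow(-5671, -1))) = Add(Rational(28013, 2), Mul(26673, Rational(-1, 5671))) = Add(Rational(28013, 2), Rational(-26673, 5671)) = Rational(158808377, 11342)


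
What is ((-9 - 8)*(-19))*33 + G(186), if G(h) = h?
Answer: 10845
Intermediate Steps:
((-9 - 8)*(-19))*33 + G(186) = ((-9 - 8)*(-19))*33 + 186 = -17*(-19)*33 + 186 = 323*33 + 186 = 10659 + 186 = 10845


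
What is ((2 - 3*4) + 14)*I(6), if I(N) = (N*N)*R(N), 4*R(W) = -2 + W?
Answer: 144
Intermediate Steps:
R(W) = -1/2 + W/4 (R(W) = (-2 + W)/4 = -1/2 + W/4)
I(N) = N**2*(-1/2 + N/4) (I(N) = (N*N)*(-1/2 + N/4) = N**2*(-1/2 + N/4))
((2 - 3*4) + 14)*I(6) = ((2 - 3*4) + 14)*((1/4)*6**2*(-2 + 6)) = ((2 - 12) + 14)*((1/4)*36*4) = (-10 + 14)*36 = 4*36 = 144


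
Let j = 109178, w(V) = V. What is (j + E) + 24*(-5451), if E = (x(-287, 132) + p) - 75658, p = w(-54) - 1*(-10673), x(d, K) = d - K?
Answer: -87104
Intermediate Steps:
p = 10619 (p = -54 - 1*(-10673) = -54 + 10673 = 10619)
E = -65458 (E = ((-287 - 1*132) + 10619) - 75658 = ((-287 - 132) + 10619) - 75658 = (-419 + 10619) - 75658 = 10200 - 75658 = -65458)
(j + E) + 24*(-5451) = (109178 - 65458) + 24*(-5451) = 43720 - 130824 = -87104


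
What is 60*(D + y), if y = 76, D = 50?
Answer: 7560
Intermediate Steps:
60*(D + y) = 60*(50 + 76) = 60*126 = 7560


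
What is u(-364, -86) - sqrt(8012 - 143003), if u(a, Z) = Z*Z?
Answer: 7396 - 3*I*sqrt(14999) ≈ 7396.0 - 367.41*I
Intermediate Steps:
u(a, Z) = Z**2
u(-364, -86) - sqrt(8012 - 143003) = (-86)**2 - sqrt(8012 - 143003) = 7396 - sqrt(-134991) = 7396 - 3*I*sqrt(14999)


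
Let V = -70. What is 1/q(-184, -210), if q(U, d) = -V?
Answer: 1/70 ≈ 0.014286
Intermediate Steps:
q(U, d) = 70 (q(U, d) = -1*(-70) = 70)
1/q(-184, -210) = 1/70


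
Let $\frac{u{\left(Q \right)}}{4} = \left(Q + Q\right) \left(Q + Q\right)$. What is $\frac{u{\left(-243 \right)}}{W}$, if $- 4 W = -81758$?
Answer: $\frac{1889568}{40879} \approx 46.223$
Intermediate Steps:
$W = \frac{40879}{2}$ ($W = \left(- \frac{1}{4}\right) \left(-81758\right) = \frac{40879}{2} \approx 20440.0$)
$u{\left(Q \right)} = 16 Q^{2}$ ($u{\left(Q \right)} = 4 \left(Q + Q\right) \left(Q + Q\right) = 4 \cdot 2 Q 2 Q = 4 \cdot 4 Q^{2} = 16 Q^{2}$)
$\frac{u{\left(-243 \right)}}{W} = \frac{16 \left(-243\right)^{2}}{\frac{40879}{2}} = 16 \cdot 59049 \cdot \frac{2}{40879} = 944784 \cdot \frac{2}{40879} = \frac{1889568}{40879}$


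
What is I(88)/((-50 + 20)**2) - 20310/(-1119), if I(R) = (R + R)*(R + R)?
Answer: 4411762/83925 ≈ 52.568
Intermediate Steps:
I(R) = 4*R**2 (I(R) = (2*R)*(2*R) = 4*R**2)
I(88)/((-50 + 20)**2) - 20310/(-1119) = (4*88**2)/((-50 + 20)**2) - 20310/(-1119) = (4*7744)/((-30)**2) - 20310*(-1/1119) = 30976/900 + 6770/373 = 30976*(1/900) + 6770/373 = 7744/225 + 6770/373 = 4411762/83925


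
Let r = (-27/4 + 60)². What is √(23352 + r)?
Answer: √419001/4 ≈ 161.83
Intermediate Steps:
r = 45369/16 (r = (-27*¼ + 60)² = (-27/4 + 60)² = (213/4)² = 45369/16 ≈ 2835.6)
√(23352 + r) = √(23352 + 45369/16) = √(419001/16) = √419001/4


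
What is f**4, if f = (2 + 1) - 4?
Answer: 1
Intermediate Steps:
f = -1 (f = 3 - 4 = -1)
f**4 = (-1)**4 = 1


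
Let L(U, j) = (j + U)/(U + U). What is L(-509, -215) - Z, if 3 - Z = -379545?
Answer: -193189570/509 ≈ -3.7955e+5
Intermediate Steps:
Z = 379548 (Z = 3 - 1*(-379545) = 3 + 379545 = 379548)
L(U, j) = (U + j)/(2*U) (L(U, j) = (U + j)/((2*U)) = (U + j)*(1/(2*U)) = (U + j)/(2*U))
L(-509, -215) - Z = (½)*(-509 - 215)/(-509) - 1*379548 = (½)*(-1/509)*(-724) - 379548 = 362/509 - 379548 = -193189570/509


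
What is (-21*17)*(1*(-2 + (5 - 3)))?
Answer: 0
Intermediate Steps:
(-21*17)*(1*(-2 + (5 - 3))) = -357*(-2 + 2) = -357*0 = 0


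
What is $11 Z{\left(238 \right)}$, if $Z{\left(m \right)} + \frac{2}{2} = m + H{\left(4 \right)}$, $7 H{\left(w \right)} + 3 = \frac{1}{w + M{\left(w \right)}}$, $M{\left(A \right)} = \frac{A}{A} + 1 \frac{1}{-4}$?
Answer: $\frac{346148}{133} \approx 2602.6$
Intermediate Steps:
$M{\left(A \right)} = \frac{3}{4}$ ($M{\left(A \right)} = 1 + 1 \left(- \frac{1}{4}\right) = 1 - \frac{1}{4} = \frac{3}{4}$)
$H{\left(w \right)} = - \frac{3}{7} + \frac{1}{7 \left(\frac{3}{4} + w\right)}$ ($H{\left(w \right)} = - \frac{3}{7} + \frac{1}{7 \left(w + \frac{3}{4}\right)} = - \frac{3}{7} + \frac{1}{7 \left(\frac{3}{4} + w\right)}$)
$Z{\left(m \right)} = - \frac{186}{133} + m$ ($Z{\left(m \right)} = -1 + \left(m + \frac{-5 - 48}{7 \left(3 + 4 \cdot 4\right)}\right) = -1 + \left(m + \frac{-5 - 48}{7 \left(3 + 16\right)}\right) = -1 + \left(m + \frac{1}{7} \cdot \frac{1}{19} \left(-53\right)\right) = -1 + \left(m - \frac{53}{133}\right) = -1 + \left(- \frac{53}{133} + m\right) = - \frac{186}{133} + m$)
$11 Z{\left(238 \right)} = 11 \left(- \frac{186}{133} + 238\right) = 11 \cdot \frac{31468}{133} = \frac{346148}{133}$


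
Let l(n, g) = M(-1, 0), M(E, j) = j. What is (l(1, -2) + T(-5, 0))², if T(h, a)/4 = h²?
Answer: 10000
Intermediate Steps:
T(h, a) = 4*h²
l(n, g) = 0
(l(1, -2) + T(-5, 0))² = (0 + 4*(-5)²)² = (0 + 4*25)² = (0 + 100)² = 100² = 10000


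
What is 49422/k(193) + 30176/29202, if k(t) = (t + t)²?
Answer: 1484831135/1087745298 ≈ 1.3651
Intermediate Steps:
k(t) = 4*t² (k(t) = (2*t)² = 4*t²)
49422/k(193) + 30176/29202 = 49422/((4*193²)) + 30176/29202 = 49422/((4*37249)) + 30176*(1/29202) = 49422/148996 + 15088/14601 = 49422*(1/148996) + 15088/14601 = 24711/74498 + 15088/14601 = 1484831135/1087745298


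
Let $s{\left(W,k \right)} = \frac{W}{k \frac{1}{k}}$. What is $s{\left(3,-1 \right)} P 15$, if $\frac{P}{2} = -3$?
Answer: $-270$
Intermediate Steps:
$P = -6$ ($P = 2 \left(-3\right) = -6$)
$s{\left(W,k \right)} = W$ ($s{\left(W,k \right)} = \frac{W}{1} = W 1 = W$)
$s{\left(3,-1 \right)} P 15 = 3 \left(-6\right) 15 = \left(-18\right) 15 = -270$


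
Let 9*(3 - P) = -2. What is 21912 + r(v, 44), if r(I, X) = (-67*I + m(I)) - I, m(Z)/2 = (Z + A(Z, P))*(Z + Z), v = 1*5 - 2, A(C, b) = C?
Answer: 21780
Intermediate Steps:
P = 29/9 (P = 3 - ⅑*(-2) = 3 + 2/9 = 29/9 ≈ 3.2222)
v = 3 (v = 5 - 2 = 3)
m(Z) = 8*Z² (m(Z) = 2*((Z + Z)*(Z + Z)) = 2*((2*Z)*(2*Z)) = 2*(4*Z²) = 8*Z²)
r(I, X) = -68*I + 8*I² (r(I, X) = (-67*I + 8*I²) - I = -68*I + 8*I²)
21912 + r(v, 44) = 21912 + 4*3*(-17 + 2*3) = 21912 + 4*3*(-17 + 6) = 21912 + 4*3*(-11) = 21912 - 132 = 21780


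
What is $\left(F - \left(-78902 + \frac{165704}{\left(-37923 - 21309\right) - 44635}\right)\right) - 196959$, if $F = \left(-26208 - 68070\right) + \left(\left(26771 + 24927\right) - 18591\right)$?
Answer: $- \frac{18615708972}{103867} \approx -1.7923 \cdot 10^{5}$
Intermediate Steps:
$F = -61171$ ($F = -94278 + \left(51698 - 18591\right) = -94278 + 33107 = -61171$)
$\left(F - \left(-78902 + \frac{165704}{\left(-37923 - 21309\right) - 44635}\right)\right) - 196959 = \left(-61171 - \left(-78902 + \frac{165704}{\left(-37923 - 21309\right) - 44635}\right)\right) - 196959 = \left(-61171 + \left(- \frac{165704}{-59232 - 44635} + 78902\right)\right) - 196959 = \left(-61171 + \left(- \frac{165704}{-103867} + 78902\right)\right) - 196959 = \left(-61171 + \left(\left(-165704\right) \left(- \frac{1}{103867}\right) + 78902\right)\right) - 196959 = \left(-61171 + \left(\frac{165704}{103867} + 78902\right)\right) - 196959 = \left(-61171 + \frac{8195479738}{103867}\right) - 196959 = \frac{1841831481}{103867} - 196959 = - \frac{18615708972}{103867}$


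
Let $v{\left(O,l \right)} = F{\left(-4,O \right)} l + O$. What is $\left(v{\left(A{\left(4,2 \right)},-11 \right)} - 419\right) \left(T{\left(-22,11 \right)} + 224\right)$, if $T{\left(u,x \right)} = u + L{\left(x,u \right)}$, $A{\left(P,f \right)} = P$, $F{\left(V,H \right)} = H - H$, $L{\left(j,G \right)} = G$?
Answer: $-74700$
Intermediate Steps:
$F{\left(V,H \right)} = 0$
$T{\left(u,x \right)} = 2 u$ ($T{\left(u,x \right)} = u + u = 2 u$)
$v{\left(O,l \right)} = O$ ($v{\left(O,l \right)} = 0 l + O = 0 + O = O$)
$\left(v{\left(A{\left(4,2 \right)},-11 \right)} - 419\right) \left(T{\left(-22,11 \right)} + 224\right) = \left(4 - 419\right) \left(2 \left(-22\right) + 224\right) = - 415 \left(-44 + 224\right) = \left(-415\right) 180 = -74700$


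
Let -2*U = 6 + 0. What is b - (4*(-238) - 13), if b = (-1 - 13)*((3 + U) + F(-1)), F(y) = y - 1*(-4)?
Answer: 923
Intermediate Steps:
F(y) = 4 + y (F(y) = y + 4 = 4 + y)
U = -3 (U = -(6 + 0)/2 = -½*6 = -3)
b = -42 (b = (-1 - 13)*((3 - 3) + (4 - 1)) = -14*(0 + 3) = -14*3 = -42)
b - (4*(-238) - 13) = -42 - (4*(-238) - 13) = -42 - (-952 - 13) = -42 - 1*(-965) = -42 + 965 = 923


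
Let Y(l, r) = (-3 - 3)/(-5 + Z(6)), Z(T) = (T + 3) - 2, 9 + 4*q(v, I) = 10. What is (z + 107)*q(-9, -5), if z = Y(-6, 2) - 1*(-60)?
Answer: 41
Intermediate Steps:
q(v, I) = ¼ (q(v, I) = -9/4 + (¼)*10 = -9/4 + 5/2 = ¼)
Z(T) = 1 + T (Z(T) = (3 + T) - 2 = 1 + T)
Y(l, r) = -3 (Y(l, r) = (-3 - 3)/(-5 + (1 + 6)) = -6/(-5 + 7) = -6/2 = -6*½ = -3)
z = 57 (z = -3 - 1*(-60) = -3 + 60 = 57)
(z + 107)*q(-9, -5) = (57 + 107)*(¼) = 164*(¼) = 41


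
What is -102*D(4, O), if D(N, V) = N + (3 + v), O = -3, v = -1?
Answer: -612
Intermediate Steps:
D(N, V) = 2 + N (D(N, V) = N + (3 - 1) = N + 2 = 2 + N)
-102*D(4, O) = -102*(2 + 4) = -102*6 = -612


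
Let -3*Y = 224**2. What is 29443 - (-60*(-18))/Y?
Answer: 184666901/6272 ≈ 29443.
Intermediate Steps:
Y = -50176/3 (Y = -1/3*224**2 = -1/3*50176 = -50176/3 ≈ -16725.)
29443 - (-60*(-18))/Y = 29443 - (-60*(-18))/(-50176/3) = 29443 - 1080*(-3)/50176 = 29443 - 1*(-405/6272) = 29443 + 405/6272 = 184666901/6272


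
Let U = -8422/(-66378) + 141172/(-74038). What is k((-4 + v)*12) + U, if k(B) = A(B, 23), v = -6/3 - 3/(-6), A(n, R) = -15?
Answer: -20616145610/1228623591 ≈ -16.780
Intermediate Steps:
v = -3/2 (v = -6*1/3 - 3*(-1/6) = -2 + 1/2 = -3/2 ≈ -1.5000)
k(B) = -15
U = -2186791745/1228623591 (U = -8422*(-1/66378) + 141172*(-1/74038) = 4211/33189 - 70586/37019 = -2186791745/1228623591 ≈ -1.7799)
k((-4 + v)*12) + U = -15 - 2186791745/1228623591 = -20616145610/1228623591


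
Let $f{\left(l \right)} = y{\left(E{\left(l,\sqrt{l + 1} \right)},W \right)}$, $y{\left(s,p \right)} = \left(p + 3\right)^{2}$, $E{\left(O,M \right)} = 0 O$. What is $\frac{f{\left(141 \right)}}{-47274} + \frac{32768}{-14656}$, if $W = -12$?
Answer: $- \frac{8074279}{3608582} \approx -2.2375$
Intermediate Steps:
$E{\left(O,M \right)} = 0$
$y{\left(s,p \right)} = \left(3 + p\right)^{2}$
$f{\left(l \right)} = 81$ ($f{\left(l \right)} = \left(3 - 12\right)^{2} = \left(-9\right)^{2} = 81$)
$\frac{f{\left(141 \right)}}{-47274} + \frac{32768}{-14656} = \frac{81}{-47274} + \frac{32768}{-14656} = 81 \left(- \frac{1}{47274}\right) + 32768 \left(- \frac{1}{14656}\right) = - \frac{27}{15758} - \frac{512}{229} = - \frac{8074279}{3608582}$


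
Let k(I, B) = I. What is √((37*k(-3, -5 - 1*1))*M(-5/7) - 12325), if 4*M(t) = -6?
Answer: I*√48634/2 ≈ 110.27*I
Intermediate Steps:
M(t) = -3/2 (M(t) = (¼)*(-6) = -3/2)
√((37*k(-3, -5 - 1*1))*M(-5/7) - 12325) = √((37*(-3))*(-3/2) - 12325) = √(-111*(-3/2) - 12325) = √(333/2 - 12325) = √(-24317/2) = I*√48634/2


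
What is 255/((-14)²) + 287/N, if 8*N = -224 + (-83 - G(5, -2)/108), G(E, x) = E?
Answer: -40145673/6499556 ≈ -6.1767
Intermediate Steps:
N = -33161/864 (N = (-224 + (-83 - 5/108))/8 = (-224 - 8969/108)/8 = (⅛)*(-33161/108) = -33161/864 ≈ -38.381)
255/((-14)²) + 287/N = 255/((-14)²) + 287/(-33161/864) = 255/196 + 287*(-864/33161) = 255*(1/196) - 247968/33161 = 255/196 - 247968/33161 = -40145673/6499556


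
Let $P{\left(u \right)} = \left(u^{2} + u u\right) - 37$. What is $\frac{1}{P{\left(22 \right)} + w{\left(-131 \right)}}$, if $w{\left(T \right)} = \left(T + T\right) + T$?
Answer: $\frac{1}{538} \approx 0.0018587$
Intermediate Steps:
$P{\left(u \right)} = -37 + 2 u^{2}$ ($P{\left(u \right)} = \left(u^{2} + u^{2}\right) - 37 = 2 u^{2} - 37 = -37 + 2 u^{2}$)
$w{\left(T \right)} = 3 T$ ($w{\left(T \right)} = 2 T + T = 3 T$)
$\frac{1}{P{\left(22 \right)} + w{\left(-131 \right)}} = \frac{1}{\left(-37 + 2 \cdot 22^{2}\right) + 3 \left(-131\right)} = \frac{1}{\left(-37 + 2 \cdot 484\right) - 393} = \frac{1}{\left(-37 + 968\right) - 393} = \frac{1}{931 - 393} = \frac{1}{538}$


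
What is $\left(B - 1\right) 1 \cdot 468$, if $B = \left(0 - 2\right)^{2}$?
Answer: $1404$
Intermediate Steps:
$B = 4$ ($B = \left(-2\right)^{2} = 4$)
$\left(B - 1\right) 1 \cdot 468 = \left(4 - 1\right) 1 \cdot 468 = 3 \cdot 1 \cdot 468 = 3 \cdot 468 = 1404$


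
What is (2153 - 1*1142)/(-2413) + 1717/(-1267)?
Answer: -5424058/3057271 ≈ -1.7742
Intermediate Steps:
(2153 - 1*1142)/(-2413) + 1717/(-1267) = (2153 - 1142)*(-1/2413) + 1717*(-1/1267) = 1011*(-1/2413) - 1717/1267 = -1011/2413 - 1717/1267 = -5424058/3057271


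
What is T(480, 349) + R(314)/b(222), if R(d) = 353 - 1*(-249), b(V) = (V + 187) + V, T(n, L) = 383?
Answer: 242275/631 ≈ 383.95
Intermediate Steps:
b(V) = 187 + 2*V (b(V) = (187 + V) + V = 187 + 2*V)
R(d) = 602 (R(d) = 353 + 249 = 602)
T(480, 349) + R(314)/b(222) = 383 + 602/(187 + 2*222) = 383 + 602/(187 + 444) = 383 + 602/631 = 242275/631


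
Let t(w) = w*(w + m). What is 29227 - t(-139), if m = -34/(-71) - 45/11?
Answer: 7344467/781 ≈ 9403.9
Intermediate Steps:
m = -2821/781 (m = -34*(-1/71) - 45*1/11 = 34/71 - 45/11 = -2821/781 ≈ -3.6120)
t(w) = w*(-2821/781 + w) (t(w) = w*(w - 2821/781) = w*(-2821/781 + w))
29227 - t(-139) = 29227 - (-139)*(-2821 + 781*(-139))/781 = 29227 - (-139)*(-2821 - 108559)/781 = 29227 - (-139)*(-111380)/781 = 29227 - 1*15481820/781 = 29227 - 15481820/781 = 7344467/781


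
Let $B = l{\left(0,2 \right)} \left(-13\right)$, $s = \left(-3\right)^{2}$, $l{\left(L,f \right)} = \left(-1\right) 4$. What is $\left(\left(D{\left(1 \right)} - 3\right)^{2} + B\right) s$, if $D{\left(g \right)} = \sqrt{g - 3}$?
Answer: $531 - 54 i \sqrt{2} \approx 531.0 - 76.368 i$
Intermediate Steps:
$l{\left(L,f \right)} = -4$
$D{\left(g \right)} = \sqrt{-3 + g}$
$s = 9$
$B = 52$ ($B = \left(-4\right) \left(-13\right) = 52$)
$\left(\left(D{\left(1 \right)} - 3\right)^{2} + B\right) s = \left(\left(\sqrt{-3 + 1} - 3\right)^{2} + 52\right) 9 = \left(\left(\sqrt{-2} - 3\right)^{2} + 52\right) 9 = \left(\left(i \sqrt{2} - 3\right)^{2} + 52\right) 9 = \left(\left(-3 + i \sqrt{2}\right)^{2} + 52\right) 9 = \left(52 + \left(-3 + i \sqrt{2}\right)^{2}\right) 9 = 468 + 9 \left(-3 + i \sqrt{2}\right)^{2}$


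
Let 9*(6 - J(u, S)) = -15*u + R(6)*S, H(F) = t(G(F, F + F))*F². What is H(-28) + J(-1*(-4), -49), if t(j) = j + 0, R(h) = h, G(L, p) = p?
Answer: -131576/3 ≈ -43859.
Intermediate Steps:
t(j) = j
H(F) = 2*F³ (H(F) = (F + F)*F² = (2*F)*F² = 2*F³)
J(u, S) = 6 - 2*S/3 + 5*u/3 (J(u, S) = 6 - (-15*u + 6*S)/9 = 6 + (-2*S/3 + 5*u/3) = 6 - 2*S/3 + 5*u/3)
H(-28) + J(-1*(-4), -49) = 2*(-28)³ + (6 - ⅔*(-49) + 5*(-1*(-4))/3) = 2*(-21952) + (6 + 98/3 + (5/3)*4) = -43904 + (6 + 98/3 + 20/3) = -43904 + 136/3 = -131576/3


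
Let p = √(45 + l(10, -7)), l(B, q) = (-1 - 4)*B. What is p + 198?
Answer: 198 + I*√5 ≈ 198.0 + 2.2361*I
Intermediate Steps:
l(B, q) = -5*B
p = I*√5 (p = √(45 - 5*10) = √(45 - 50) = √(-5) = I*√5 ≈ 2.2361*I)
p + 198 = I*√5 + 198 = 198 + I*√5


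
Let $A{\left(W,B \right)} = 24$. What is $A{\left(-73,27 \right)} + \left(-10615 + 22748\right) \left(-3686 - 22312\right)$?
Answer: $-315433710$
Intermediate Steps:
$A{\left(-73,27 \right)} + \left(-10615 + 22748\right) \left(-3686 - 22312\right) = 24 + \left(-10615 + 22748\right) \left(-3686 - 22312\right) = 24 + 12133 \left(-25998\right) = 24 - 315433734 = -315433710$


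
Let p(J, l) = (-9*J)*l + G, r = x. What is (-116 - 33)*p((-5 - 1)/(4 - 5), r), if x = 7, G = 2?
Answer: 56024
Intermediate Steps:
r = 7
p(J, l) = 2 - 9*J*l (p(J, l) = (-9*J)*l + 2 = -9*J*l + 2 = 2 - 9*J*l)
(-116 - 33)*p((-5 - 1)/(4 - 5), r) = (-116 - 33)*(2 - 9*(-5 - 1)/(4 - 5)*7) = -149*(2 - 9*(-6/(-1))*7) = -149*(2 - 9*(-6*(-1))*7) = -149*(2 - 9*6*7) = -149*(2 - 378) = -149*(-376) = 56024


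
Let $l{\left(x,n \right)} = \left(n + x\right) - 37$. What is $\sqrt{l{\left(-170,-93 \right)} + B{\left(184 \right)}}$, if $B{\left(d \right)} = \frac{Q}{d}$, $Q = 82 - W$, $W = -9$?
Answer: $\frac{i \sqrt{2535014}}{92} \approx 17.306 i$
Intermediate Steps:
$l{\left(x,n \right)} = -37 + n + x$
$Q = 91$ ($Q = 82 - -9 = 82 + 9 = 91$)
$B{\left(d \right)} = \frac{91}{d}$
$\sqrt{l{\left(-170,-93 \right)} + B{\left(184 \right)}} = \sqrt{\left(-37 - 93 - 170\right) + \frac{91}{184}} = \sqrt{-300 + 91 \cdot \frac{1}{184}} = \sqrt{-300 + \frac{91}{184}} = \sqrt{- \frac{55109}{184}} = \frac{i \sqrt{2535014}}{92}$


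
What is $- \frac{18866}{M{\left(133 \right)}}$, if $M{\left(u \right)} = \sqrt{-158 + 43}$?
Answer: $\frac{18866 i \sqrt{115}}{115} \approx 1759.3 i$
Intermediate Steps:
$M{\left(u \right)} = i \sqrt{115}$ ($M{\left(u \right)} = \sqrt{-115} = i \sqrt{115}$)
$- \frac{18866}{M{\left(133 \right)}} = - \frac{18866}{i \sqrt{115}} = - 18866 \left(- \frac{i \sqrt{115}}{115}\right) = \frac{18866 i \sqrt{115}}{115}$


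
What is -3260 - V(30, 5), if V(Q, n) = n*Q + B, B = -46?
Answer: -3364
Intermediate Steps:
V(Q, n) = -46 + Q*n (V(Q, n) = n*Q - 46 = Q*n - 46 = -46 + Q*n)
-3260 - V(30, 5) = -3260 - (-46 + 30*5) = -3260 - (-46 + 150) = -3260 - 1*104 = -3260 - 104 = -3364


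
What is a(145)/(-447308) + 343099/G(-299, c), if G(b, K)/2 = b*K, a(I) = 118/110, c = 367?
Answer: -4220456980277/2699644682020 ≈ -1.5633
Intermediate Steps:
a(I) = 59/55 (a(I) = 118*(1/110) = 59/55)
G(b, K) = 2*K*b (G(b, K) = 2*(b*K) = 2*(K*b) = 2*K*b)
a(145)/(-447308) + 343099/G(-299, c) = (59/55)/(-447308) + 343099/((2*367*(-299))) = (59/55)*(-1/447308) + 343099/(-219466) = -59/24601940 + 343099*(-1/219466) = -59/24601940 - 343099/219466 = -4220456980277/2699644682020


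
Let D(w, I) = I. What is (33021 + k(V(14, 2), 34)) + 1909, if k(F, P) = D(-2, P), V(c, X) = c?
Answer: 34964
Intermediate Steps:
k(F, P) = P
(33021 + k(V(14, 2), 34)) + 1909 = (33021 + 34) + 1909 = 33055 + 1909 = 34964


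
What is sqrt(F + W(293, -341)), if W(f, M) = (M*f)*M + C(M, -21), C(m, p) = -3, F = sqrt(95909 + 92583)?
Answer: sqrt(34070330 + 2*sqrt(47123)) ≈ 5837.0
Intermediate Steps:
F = 2*sqrt(47123) (F = sqrt(188492) = 2*sqrt(47123) ≈ 434.16)
W(f, M) = -3 + f*M**2 (W(f, M) = (M*f)*M - 3 = f*M**2 - 3 = -3 + f*M**2)
sqrt(F + W(293, -341)) = sqrt(2*sqrt(47123) + (-3 + 293*(-341)**2)) = sqrt(2*sqrt(47123) + (-3 + 293*116281)) = sqrt(2*sqrt(47123) + (-3 + 34070333)) = sqrt(2*sqrt(47123) + 34070330) = sqrt(34070330 + 2*sqrt(47123))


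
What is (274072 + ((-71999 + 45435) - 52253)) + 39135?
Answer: 234390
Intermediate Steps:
(274072 + ((-71999 + 45435) - 52253)) + 39135 = (274072 + (-26564 - 52253)) + 39135 = (274072 - 78817) + 39135 = 195255 + 39135 = 234390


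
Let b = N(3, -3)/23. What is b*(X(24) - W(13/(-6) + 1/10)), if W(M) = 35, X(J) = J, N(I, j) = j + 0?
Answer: 33/23 ≈ 1.4348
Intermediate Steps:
N(I, j) = j
b = -3/23 ≈ -0.13043
b*(X(24) - W(13/(-6) + 1/10)) = -3*(24 - 1*35)/23 = -3*(24 - 35)/23 = -3/23*(-11) = 33/23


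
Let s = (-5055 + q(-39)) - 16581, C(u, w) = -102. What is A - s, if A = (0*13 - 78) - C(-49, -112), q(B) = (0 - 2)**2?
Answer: 21656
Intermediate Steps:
q(B) = 4 (q(B) = (-2)**2 = 4)
A = 24 (A = (0*13 - 78) - 1*(-102) = (0 - 78) + 102 = -78 + 102 = 24)
s = -21632 (s = (-5055 + 4) - 16581 = -5051 - 16581 = -21632)
A - s = 24 - 1*(-21632) = 24 + 21632 = 21656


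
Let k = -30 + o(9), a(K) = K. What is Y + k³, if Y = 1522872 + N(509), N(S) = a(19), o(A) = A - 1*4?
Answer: 1507266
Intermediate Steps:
o(A) = -4 + A (o(A) = A - 4 = -4 + A)
k = -25 (k = -30 + (-4 + 9) = -30 + 5 = -25)
N(S) = 19
Y = 1522891 (Y = 1522872 + 19 = 1522891)
Y + k³ = 1522891 + (-25)³ = 1522891 - 15625 = 1507266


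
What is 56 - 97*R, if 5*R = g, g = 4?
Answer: -108/5 ≈ -21.600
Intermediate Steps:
R = ⅘ (R = (⅕)*4 = ⅘ ≈ 0.80000)
56 - 97*R = 56 - 97*⅘ = 56 - 388/5 = -108/5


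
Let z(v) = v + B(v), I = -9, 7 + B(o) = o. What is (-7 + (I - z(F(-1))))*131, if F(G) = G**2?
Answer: -1441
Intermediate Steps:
B(o) = -7 + o
z(v) = -7 + 2*v (z(v) = v + (-7 + v) = -7 + 2*v)
(-7 + (I - z(F(-1))))*131 = (-7 + (-9 - (-7 + 2*(-1)**2)))*131 = (-7 + (-9 - (-7 + 2*1)))*131 = (-7 + (-9 - (-7 + 2)))*131 = (-7 + (-9 - 1*(-5)))*131 = (-7 + (-9 + 5))*131 = (-7 - 4)*131 = -11*131 = -1441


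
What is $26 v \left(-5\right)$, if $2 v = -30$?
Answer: $1950$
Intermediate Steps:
$v = -15$ ($v = \frac{1}{2} \left(-30\right) = -15$)
$26 v \left(-5\right) = 26 \left(-15\right) \left(-5\right) = \left(-390\right) \left(-5\right) = 1950$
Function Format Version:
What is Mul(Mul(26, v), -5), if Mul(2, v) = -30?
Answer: 1950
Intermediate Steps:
v = -15 (v = Mul(Rational(1, 2), -30) = -15)
Mul(Mul(26, v), -5) = Mul(Mul(26, -15), -5) = Mul(-390, -5) = 1950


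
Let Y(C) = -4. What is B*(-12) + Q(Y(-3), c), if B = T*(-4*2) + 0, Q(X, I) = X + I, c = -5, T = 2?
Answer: 183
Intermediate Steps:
Q(X, I) = I + X
B = -16 (B = 2*(-4*2) + 0 = 2*(-8) + 0 = -16 + 0 = -16)
B*(-12) + Q(Y(-3), c) = -16*(-12) + (-5 - 4) = 192 - 9 = 183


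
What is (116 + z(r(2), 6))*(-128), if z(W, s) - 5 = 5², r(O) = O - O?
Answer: -18688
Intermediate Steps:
r(O) = 0
z(W, s) = 30 (z(W, s) = 5 + 5² = 5 + 25 = 30)
(116 + z(r(2), 6))*(-128) = (116 + 30)*(-128) = 146*(-128) = -18688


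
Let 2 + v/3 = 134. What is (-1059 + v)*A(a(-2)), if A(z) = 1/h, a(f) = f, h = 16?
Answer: -663/16 ≈ -41.438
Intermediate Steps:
v = 396 (v = -6 + 3*134 = -6 + 402 = 396)
A(z) = 1/16
(-1059 + v)*A(a(-2)) = (-1059 + 396)*(1/16) = -663*1/16 = -663/16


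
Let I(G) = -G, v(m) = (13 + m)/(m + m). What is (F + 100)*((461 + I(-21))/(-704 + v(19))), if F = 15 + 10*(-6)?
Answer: -50369/1336 ≈ -37.701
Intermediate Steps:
v(m) = (13 + m)/(2*m) (v(m) = (13 + m)/((2*m)) = (13 + m)*(1/(2*m)) = (13 + m)/(2*m))
F = -45 (F = 15 - 60 = -45)
(F + 100)*((461 + I(-21))/(-704 + v(19))) = (-45 + 100)*((461 - 1*(-21))/(-704 + (½)*(13 + 19)/19)) = 55*((461 + 21)/(-704 + (½)*(1/19)*32)) = 55*(482/(-704 + 16/19)) = 55*(482/(-13360/19)) = 55*(482*(-19/13360)) = 55*(-4579/6680) = -50369/1336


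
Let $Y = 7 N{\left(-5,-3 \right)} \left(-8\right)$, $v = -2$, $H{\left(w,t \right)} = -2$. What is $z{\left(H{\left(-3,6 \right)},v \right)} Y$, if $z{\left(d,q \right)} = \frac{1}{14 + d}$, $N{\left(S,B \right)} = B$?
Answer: $14$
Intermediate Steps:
$Y = 168$ ($Y = 7 \left(-3\right) \left(-8\right) = \left(-21\right) \left(-8\right) = 168$)
$z{\left(H{\left(-3,6 \right)},v \right)} Y = \frac{1}{14 - 2} \cdot 168 = \frac{1}{12} \cdot 168 = 14$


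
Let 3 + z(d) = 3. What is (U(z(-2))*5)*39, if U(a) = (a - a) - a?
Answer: 0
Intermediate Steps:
z(d) = 0 (z(d) = -3 + 3 = 0)
U(a) = -a (U(a) = 0 - a = -a)
(U(z(-2))*5)*39 = (-1*0*5)*39 = (0*5)*39 = 0*39 = 0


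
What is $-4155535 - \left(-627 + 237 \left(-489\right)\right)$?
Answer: $-4039015$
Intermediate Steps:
$-4155535 - \left(-627 + 237 \left(-489\right)\right) = -4155535 - \left(-627 - 115893\right) = -4155535 - -116520 = -4155535 + 116520 = -4039015$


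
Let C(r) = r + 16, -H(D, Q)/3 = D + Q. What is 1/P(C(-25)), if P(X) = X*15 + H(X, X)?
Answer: -1/81 ≈ -0.012346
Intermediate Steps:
H(D, Q) = -3*D - 3*Q (H(D, Q) = -3*(D + Q) = -3*D - 3*Q)
C(r) = 16 + r
P(X) = 9*X (P(X) = X*15 + (-3*X - 3*X) = 15*X - 6*X = 9*X)
1/P(C(-25)) = 1/(9*(16 - 25)) = 1/(9*(-9)) = 1/(-81) = -1/81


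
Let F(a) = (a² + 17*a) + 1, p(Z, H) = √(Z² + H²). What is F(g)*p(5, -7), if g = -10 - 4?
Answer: -41*√74 ≈ -352.70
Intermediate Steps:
g = -14
p(Z, H) = √(H² + Z²)
F(a) = 1 + a² + 17*a
F(g)*p(5, -7) = (1 + (-14)² + 17*(-14))*√((-7)² + 5²) = (1 + 196 - 238)*√(49 + 25) = -41*√74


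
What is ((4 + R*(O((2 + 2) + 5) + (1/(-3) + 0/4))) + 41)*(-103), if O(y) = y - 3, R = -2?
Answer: -10403/3 ≈ -3467.7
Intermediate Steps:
O(y) = -3 + y
((4 + R*(O((2 + 2) + 5) + (1/(-3) + 0/4))) + 41)*(-103) = ((4 - 2*((-3 + ((2 + 2) + 5)) + (1/(-3) + 0/4))) + 41)*(-103) = ((4 - 2*((-3 + (4 + 5)) + (1*(-1/3) + 0*(1/4)))) + 41)*(-103) = ((4 - 2*((-3 + 9) + (-1/3 + 0))) + 41)*(-103) = ((4 - 2*(6 - 1/3)) + 41)*(-103) = ((4 - 2*17/3) + 41)*(-103) = ((4 - 34/3) + 41)*(-103) = (-22/3 + 41)*(-103) = (101/3)*(-103) = -10403/3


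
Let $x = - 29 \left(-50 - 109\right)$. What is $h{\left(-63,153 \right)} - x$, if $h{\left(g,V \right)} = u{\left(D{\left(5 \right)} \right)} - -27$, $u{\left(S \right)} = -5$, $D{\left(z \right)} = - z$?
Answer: $-4589$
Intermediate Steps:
$x = 4611$ ($x = \left(-29\right) \left(-159\right) = 4611$)
$h{\left(g,V \right)} = 22$ ($h{\left(g,V \right)} = -5 - -27 = -5 + 27 = 22$)
$h{\left(-63,153 \right)} - x = 22 - 4611 = -4589$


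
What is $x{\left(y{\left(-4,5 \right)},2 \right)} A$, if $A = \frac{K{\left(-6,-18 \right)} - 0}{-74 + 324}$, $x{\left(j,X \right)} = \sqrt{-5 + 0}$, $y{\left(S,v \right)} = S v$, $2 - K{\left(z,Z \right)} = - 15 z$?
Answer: $- \frac{44 i \sqrt{5}}{125} \approx - 0.7871 i$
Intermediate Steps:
$K{\left(z,Z \right)} = 2 + 15 z$ ($K{\left(z,Z \right)} = 2 - - 15 z = 2 + 15 z$)
$x{\left(j,X \right)} = i \sqrt{5}$ ($x{\left(j,X \right)} = \sqrt{-5} = i \sqrt{5}$)
$A = - \frac{44}{125}$ ($A = \frac{\left(2 + 15 \left(-6\right)\right) - 0}{-74 + 324} = \frac{\left(2 - 90\right) + 0}{250} = \left(-88 + 0\right) \frac{1}{250} = \left(-88\right) \frac{1}{250} = - \frac{44}{125} \approx -0.352$)
$x{\left(y{\left(-4,5 \right)},2 \right)} A = i \sqrt{5} \left(- \frac{44}{125}\right) = - \frac{44 i \sqrt{5}}{125}$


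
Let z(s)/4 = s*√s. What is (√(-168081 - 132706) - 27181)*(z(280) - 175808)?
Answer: 64*(2747 - 35*√70)*(27181 - I*√300787) ≈ 4.2692e+9 - 8.6142e+7*I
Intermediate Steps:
z(s) = 4*s^(3/2) (z(s) = 4*(s*√s) = 4*s^(3/2))
(√(-168081 - 132706) - 27181)*(z(280) - 175808) = (√(-168081 - 132706) - 27181)*(4*280^(3/2) - 175808) = (√(-300787) - 27181)*(4*(560*√70) - 175808) = (I*√300787 - 27181)*(2240*√70 - 175808) = (-27181 + I*√300787)*(-175808 + 2240*√70) = (-175808 + 2240*√70)*(-27181 + I*√300787)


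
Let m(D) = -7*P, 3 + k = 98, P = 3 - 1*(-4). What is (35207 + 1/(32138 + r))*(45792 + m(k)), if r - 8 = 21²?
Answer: 52480509798930/32587 ≈ 1.6105e+9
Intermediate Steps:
P = 7 (P = 3 + 4 = 7)
k = 95 (k = -3 + 98 = 95)
r = 449 (r = 8 + 21² = 8 + 441 = 449)
m(D) = -49 (m(D) = -7*7 = -49)
(35207 + 1/(32138 + r))*(45792 + m(k)) = (35207 + 1/(32138 + 449))*(45792 - 49) = (35207 + 1/32587)*45743 = (1147290510/32587)*45743 = 52480509798930/32587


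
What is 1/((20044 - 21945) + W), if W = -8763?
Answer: -1/10664 ≈ -9.3773e-5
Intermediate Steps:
1/((20044 - 21945) + W) = 1/((20044 - 21945) - 8763) = 1/(-1901 - 8763) = 1/(-10664) = -1/10664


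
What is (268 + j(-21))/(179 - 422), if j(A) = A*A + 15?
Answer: -724/243 ≈ -2.9794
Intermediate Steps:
j(A) = 15 + A² (j(A) = A² + 15 = 15 + A²)
(268 + j(-21))/(179 - 422) = (268 + (15 + (-21)²))/(179 - 422) = (268 + (15 + 441))/(-243) = (268 + 456)*(-1/243) = 724*(-1/243) = -724/243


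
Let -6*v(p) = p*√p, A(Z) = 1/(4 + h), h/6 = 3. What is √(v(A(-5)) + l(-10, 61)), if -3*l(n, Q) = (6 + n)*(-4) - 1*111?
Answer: √(551760 - 6*√22)/132 ≈ 5.6272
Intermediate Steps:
h = 18 (h = 6*3 = 18)
A(Z) = 1/22 (A(Z) = 1/(4 + 18) = 1/22)
v(p) = -p^(3/2)/6 (v(p) = -p*√p/6 = -p^(3/2)/6)
l(n, Q) = 45 + 4*n/3 (l(n, Q) = -((6 + n)*(-4) - 1*111)/3 = -((-24 - 4*n) - 111)/3 = -(-135 - 4*n)/3 = 45 + 4*n/3)
√(v(A(-5)) + l(-10, 61)) = √(-√22/2904 + (45 + (4/3)*(-10))) = √(-√22/2904 + (45 - 40/3)) = √(-√22/2904 + 95/3) = √(95/3 - √22/2904)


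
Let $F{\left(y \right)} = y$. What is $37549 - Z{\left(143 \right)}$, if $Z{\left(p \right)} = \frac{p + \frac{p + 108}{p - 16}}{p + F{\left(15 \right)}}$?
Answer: $\frac{376719911}{10033} \approx 37548.0$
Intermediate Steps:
$Z{\left(p \right)} = \frac{p + \frac{108 + p}{-16 + p}}{15 + p}$ ($Z{\left(p \right)} = \frac{p + \frac{p + 108}{p - 16}}{p + 15} = \frac{p + \frac{108 + p}{-16 + p}}{15 + p}$)
$37549 - Z{\left(143 \right)} = 37549 - \frac{108 + 143^{2} - 2145}{-240 + 143^{2} - 143} = 37549 - \frac{108 + 20449 - 2145}{-240 + 20449 - 143} = 37549 - \frac{1}{20066} \cdot 18412 = 37549 - \frac{9206}{10033} = \frac{376719911}{10033}$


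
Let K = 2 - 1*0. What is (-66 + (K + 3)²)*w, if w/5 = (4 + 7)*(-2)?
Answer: 4510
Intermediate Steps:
K = 2 (K = 2 + 0 = 2)
w = -110 (w = 5*((4 + 7)*(-2)) = 5*(11*(-2)) = 5*(-22) = -110)
(-66 + (K + 3)²)*w = (-66 + (2 + 3)²)*(-110) = (-66 + 5²)*(-110) = (-66 + 25)*(-110) = -41*(-110) = 4510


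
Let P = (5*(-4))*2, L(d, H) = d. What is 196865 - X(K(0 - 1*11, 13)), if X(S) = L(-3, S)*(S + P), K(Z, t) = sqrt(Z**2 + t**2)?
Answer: 196745 + 3*sqrt(290) ≈ 1.9680e+5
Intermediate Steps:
P = -40 (P = -20*2 = -40)
X(S) = 120 - 3*S (X(S) = -3*(S - 40) = -3*(-40 + S) = 120 - 3*S)
196865 - X(K(0 - 1*11, 13)) = 196865 - (120 - 3*sqrt((0 - 1*11)**2 + 13**2)) = 196865 - (120 - 3*sqrt((0 - 11)**2 + 169)) = 196865 - (120 - 3*sqrt((-11)**2 + 169)) = 196865 - (120 - 3*sqrt(121 + 169)) = 196865 - (120 - 3*sqrt(290)) = 196865 + (-120 + 3*sqrt(290)) = 196745 + 3*sqrt(290)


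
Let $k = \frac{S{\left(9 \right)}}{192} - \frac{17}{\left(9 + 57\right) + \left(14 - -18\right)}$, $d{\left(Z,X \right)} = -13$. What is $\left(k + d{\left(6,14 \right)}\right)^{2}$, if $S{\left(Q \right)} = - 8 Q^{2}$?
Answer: $\frac{42081169}{153664} \approx 273.85$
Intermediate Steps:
$k = - \frac{1391}{392}$ ($k = \frac{\left(-8\right) 9^{2}}{192} - \frac{17}{\left(9 + 57\right) + \left(14 - -18\right)} = \left(-8\right) 81 \cdot \frac{1}{192} - \frac{17}{66 + \left(14 + 18\right)} = \left(-648\right) \frac{1}{192} - \frac{17}{66 + 32} = - \frac{27}{8} - \frac{17}{98} = - \frac{1391}{392} \approx -3.5485$)
$\left(k + d{\left(6,14 \right)}\right)^{2} = \left(- \frac{1391}{392} - 13\right)^{2} = \left(- \frac{6487}{392}\right)^{2} = \frac{42081169}{153664}$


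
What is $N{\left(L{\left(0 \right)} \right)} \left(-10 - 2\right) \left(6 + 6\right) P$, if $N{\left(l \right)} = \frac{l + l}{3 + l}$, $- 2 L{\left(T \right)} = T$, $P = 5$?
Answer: $0$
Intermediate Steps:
$L{\left(T \right)} = - \frac{T}{2}$
$N{\left(l \right)} = \frac{2 l}{3 + l}$
$N{\left(L{\left(0 \right)} \right)} \left(-10 - 2\right) \left(6 + 6\right) P = \frac{2 \left(\left(- \frac{1}{2}\right) 0\right)}{3 - 0} \left(-10 - 2\right) \left(6 + 6\right) 5 = 2 \cdot 0 \frac{1}{3 + 0} \left(-12\right) 12 \cdot 5 = 2 \cdot 0 \cdot \frac{1}{3} \left(-12\right) 60 = 0 \left(-12\right) 60 = 0 \cdot 60 = 0$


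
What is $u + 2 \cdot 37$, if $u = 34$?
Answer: $108$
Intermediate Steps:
$u + 2 \cdot 37 = 34 + 2 \cdot 37 = 34 + 74 = 108$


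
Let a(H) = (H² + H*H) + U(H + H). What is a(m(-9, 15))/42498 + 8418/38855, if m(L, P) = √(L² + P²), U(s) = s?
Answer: 21195968/91736655 + √34/7083 ≈ 0.23188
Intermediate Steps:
a(H) = 2*H + 2*H² (a(H) = (H² + H*H) + (H + H) = (H² + H²) + 2*H = 2*H² + 2*H = 2*H + 2*H²)
a(m(-9, 15))/42498 + 8418/38855 = (2*√((-9)² + 15²)*(1 + √((-9)² + 15²)))/42498 + 8418/38855 = (2*√(81 + 225)*(1 + √(81 + 225)))*(1/42498) + 8418*(1/38855) = (2*√306*(1 + √306))*(1/42498) + 8418/38855 = (2*(3*√34)*(1 + 3*√34))*(1/42498) + 8418/38855 = (6*√34*(1 + 3*√34))*(1/42498) + 8418/38855 = √34*(1 + 3*√34)/7083 + 8418/38855 = 8418/38855 + √34*(1 + 3*√34)/7083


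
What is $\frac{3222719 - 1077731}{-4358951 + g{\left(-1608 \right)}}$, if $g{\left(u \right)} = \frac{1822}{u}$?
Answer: $- \frac{1724570352}{3504597515} \approx -0.49209$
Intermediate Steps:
$\frac{3222719 - 1077731}{-4358951 + g{\left(-1608 \right)}} = \frac{3222719 - 1077731}{-4358951 + \frac{1822}{-1608}} = \frac{2144988}{-4358951 + 1822 \left(- \frac{1}{1608}\right)} = \frac{2144988}{-4358951 - \frac{911}{804}} = \frac{2144988}{- \frac{3504597515}{804}} = 2144988 \left(- \frac{804}{3504597515}\right) = - \frac{1724570352}{3504597515}$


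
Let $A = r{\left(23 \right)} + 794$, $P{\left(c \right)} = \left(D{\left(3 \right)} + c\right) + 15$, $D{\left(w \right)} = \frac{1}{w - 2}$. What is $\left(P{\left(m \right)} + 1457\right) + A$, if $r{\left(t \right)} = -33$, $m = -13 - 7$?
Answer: $2214$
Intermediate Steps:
$m = -20$ ($m = -13 - 7 = -20$)
$D{\left(w \right)} = \frac{1}{-2 + w}$
$P{\left(c \right)} = 16 + c$ ($P{\left(c \right)} = \left(\frac{1}{-2 + 3} + c\right) + 15 = \left(1^{-1} + c\right) + 15 = \left(1 + c\right) + 15 = 16 + c$)
$A = 761$ ($A = -33 + 794 = 761$)
$\left(P{\left(m \right)} + 1457\right) + A = \left(\left(16 - 20\right) + 1457\right) + 761 = \left(-4 + 1457\right) + 761 = 1453 + 761 = 2214$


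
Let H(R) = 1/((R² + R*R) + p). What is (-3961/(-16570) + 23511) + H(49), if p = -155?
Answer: 1810383997027/77000790 ≈ 23511.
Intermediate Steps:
H(R) = 1/(-155 + 2*R²) (H(R) = 1/((R² + R*R) - 155) = 1/((R² + R²) - 155) = 1/(2*R² - 155) = 1/(-155 + 2*R²))
(-3961/(-16570) + 23511) + H(49) = (-3961/(-16570) + 23511) + 1/(-155 + 2*49²) = (-3961*(-1/16570) + 23511) + 1/(-155 + 2*2401) = (3961/16570 + 23511) + 1/(-155 + 4802) = 389581231/16570 + 1/4647 = 1810383997027/77000790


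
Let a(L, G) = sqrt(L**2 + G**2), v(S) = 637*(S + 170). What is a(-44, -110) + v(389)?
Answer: 356083 + 22*sqrt(29) ≈ 3.5620e+5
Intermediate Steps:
v(S) = 108290 + 637*S (v(S) = 637*(170 + S) = 108290 + 637*S)
a(L, G) = sqrt(G**2 + L**2)
a(-44, -110) + v(389) = sqrt((-110)**2 + (-44)**2) + (108290 + 637*389) = sqrt(12100 + 1936) + (108290 + 247793) = sqrt(14036) + 356083 = 22*sqrt(29) + 356083 = 356083 + 22*sqrt(29)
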